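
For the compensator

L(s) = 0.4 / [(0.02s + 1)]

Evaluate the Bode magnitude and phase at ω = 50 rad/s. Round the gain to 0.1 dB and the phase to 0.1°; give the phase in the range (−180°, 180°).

-11.0 dB, -45.0°

At ω = 50 rad/s:
pole (1 + j50·0.02) = 1 + j1 → |·| ≈ 1.4142, ∠ ≈ 45.00°
|L| = 0.4 · 1 / (1.4142) ≈ 0.28285
Gain = 20 log₁₀(0.28285) ≈ -10.97 dB
∠L = (0°) − (45.00°) = -45.00°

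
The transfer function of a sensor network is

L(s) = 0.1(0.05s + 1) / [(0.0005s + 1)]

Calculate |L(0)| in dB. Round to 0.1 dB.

-20.0 dB

L(0) = 0.1 · 1 / 1 = 0.1
20 log₁₀(0.1) ≈ -20.00 dB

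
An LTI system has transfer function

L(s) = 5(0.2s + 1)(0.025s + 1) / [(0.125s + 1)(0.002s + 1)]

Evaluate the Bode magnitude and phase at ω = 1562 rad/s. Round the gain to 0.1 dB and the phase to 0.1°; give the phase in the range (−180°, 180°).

39.6 dB, 16.4°

At ω = 1562 rad/s:
zero (1 + j1562·0.2) = 1 + j312.4 → |·| ≈ 312.4, ∠ ≈ 89.82°
zero (1 + j1562·0.025) = 1 + j39.05 → |·| ≈ 39.063, ∠ ≈ 88.53°
pole (1 + j1562·0.125) = 1 + j195.25 → |·| ≈ 195.25, ∠ ≈ 89.71°
pole (1 + j1562·0.002) = 1 + j3.124 → |·| ≈ 3.2801, ∠ ≈ 72.25°
|L| = 5 · 312.4 · 39.063 / (195.25 · 3.2801) ≈ 95.273
Gain = 20 log₁₀(95.273) ≈ 39.58 dB
∠L = (89.82° + 88.53°) − (89.71° + 72.25°) = 16.39°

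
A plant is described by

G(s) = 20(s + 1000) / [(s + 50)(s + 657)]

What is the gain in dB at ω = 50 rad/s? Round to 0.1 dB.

-7.3 dB

At s = jω = j50:
zero (s+1000): 1000 + j50 → |·| = √(1000²+50²) = √1002500 ≈ 1001.2, ∠ = arctan(50/1000) ≈ 2.86°
pole (s+50): 50 + j50 → |·| = √(50²+50²) = √5000 ≈ 70.711, ∠ = arctan(50/50) ≈ 45.00°
pole (s+657): 657 + j50 → |·| = √(657²+50²) = √434149 ≈ 658.9, ∠ = arctan(50/657) ≈ 4.35°
|G| = 20 · 1001.2 / 46591 ≈ 0.42978
Gain = 20 log₁₀(0.42978) ≈ -7.34 dB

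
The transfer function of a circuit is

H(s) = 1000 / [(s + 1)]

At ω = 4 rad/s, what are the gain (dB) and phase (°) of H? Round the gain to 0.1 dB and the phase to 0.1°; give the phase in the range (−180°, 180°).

47.7 dB, -76.0°

At ω = 4 rad/s:
pole (1 + j4·1) = 1 + j4 → |·| ≈ 4.1231, ∠ ≈ 75.96°
|H| = 1000 · 1 / (4.1231) ≈ 242.54
Gain = 20 log₁₀(242.54) ≈ 47.70 dB
∠H = (0°) − (75.96°) = -75.96°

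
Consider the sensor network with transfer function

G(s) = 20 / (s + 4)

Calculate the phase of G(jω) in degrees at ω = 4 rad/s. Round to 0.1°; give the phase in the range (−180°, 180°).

At s = jω = j4:
pole (s+4): 4 + j4 → |·| = √(4²+4²) = √32 ≈ 5.6569, ∠ = arctan(4/4) ≈ 45.00°
∠G = 0.00° − 45.00° = -45.00°

-45.0°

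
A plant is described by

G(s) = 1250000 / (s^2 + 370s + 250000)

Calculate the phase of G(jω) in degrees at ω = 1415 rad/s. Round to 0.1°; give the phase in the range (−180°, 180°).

-163.4°

At s = jω = j1415:
quadratic: (j1415)² + 370·j1415 + 250000 = -1752225 + j523550 → |·| ≈ 1.8288e+06, ∠ ≈ 163.36°
∠G = 0.00° − 163.36° = -163.36°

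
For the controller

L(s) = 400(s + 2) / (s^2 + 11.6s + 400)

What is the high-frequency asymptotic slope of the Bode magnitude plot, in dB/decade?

-20 dB/decade

Each pole contributes −20 dB/decade at high frequency; each zero contributes +20 dB/decade.
Net: 1 zero(s) − 2 pole(s) → -20 dB/decade.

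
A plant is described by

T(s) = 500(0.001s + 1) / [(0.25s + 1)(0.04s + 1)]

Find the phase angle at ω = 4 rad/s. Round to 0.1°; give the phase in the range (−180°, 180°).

At ω = 4 rad/s:
zero (1 + j4·0.001) = 1 + j0.004 → |·| ≈ 1, ∠ ≈ 0.23°
pole (1 + j4·0.25) = 1 + j1 → |·| ≈ 1.4142, ∠ ≈ 45.00°
pole (1 + j4·0.04) = 1 + j0.16 → |·| ≈ 1.0127, ∠ ≈ 9.09°
∠T = (0.23°) − (45.00° + 9.09°) = -53.86°

-53.9°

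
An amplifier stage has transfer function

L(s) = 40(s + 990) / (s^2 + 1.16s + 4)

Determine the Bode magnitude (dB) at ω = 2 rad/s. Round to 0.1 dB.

At s = jω = j2:
zero (s+990): 990 + j2 → |·| = √(990²+2²) = √980104 ≈ 990, ∠ = arctan(2/990) ≈ 0.12°
quadratic: (j2)² + 1.16·j2 + 4 = 0 + j2.32 → |·| ≈ 2.32, ∠ ≈ 90.00°
|L| = 40 · 990 / 2.32 ≈ 17069
Gain = 20 log₁₀(17069) ≈ 84.64 dB

84.6 dB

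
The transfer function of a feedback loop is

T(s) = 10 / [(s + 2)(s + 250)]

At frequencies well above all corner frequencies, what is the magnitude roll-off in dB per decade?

-40 dB/decade

Each pole contributes −20 dB/decade at high frequency; each zero contributes +20 dB/decade.
Net: 0 zero(s) − 2 pole(s) → -40 dB/decade.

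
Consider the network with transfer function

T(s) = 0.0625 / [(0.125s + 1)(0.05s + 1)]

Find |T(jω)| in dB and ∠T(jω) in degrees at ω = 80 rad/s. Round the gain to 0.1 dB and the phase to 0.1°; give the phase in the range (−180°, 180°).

At ω = 80 rad/s:
pole (1 + j80·0.125) = 1 + j10 → |·| ≈ 10.05, ∠ ≈ 84.29°
pole (1 + j80·0.05) = 1 + j4 → |·| ≈ 4.1231, ∠ ≈ 75.96°
|T| = 0.0625 · 1 / (10.05 · 4.1231) ≈ 0.0015083
Gain = 20 log₁₀(0.0015083) ≈ -56.43 dB
∠T = (0°) − (84.29° + 75.96°) = -160.25°

-56.4 dB, -160.3°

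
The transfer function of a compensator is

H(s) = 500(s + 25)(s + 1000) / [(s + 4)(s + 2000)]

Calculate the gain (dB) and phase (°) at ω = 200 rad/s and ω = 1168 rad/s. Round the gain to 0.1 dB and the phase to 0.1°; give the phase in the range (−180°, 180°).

ω = 200: 48.2 dB, -0.4°; ω = 1168: 50.4 dB, 18.1°

At s = jω = j200:
zero (s+25): 25 + j200 → |·| = √(25²+200²) = √40625 ≈ 201.56, ∠ = arctan(200/25) ≈ 82.87°
zero (s+1000): 1000 + j200 → |·| = √(1000²+200²) = √1040000 ≈ 1019.8, ∠ = arctan(200/1000) ≈ 11.31°
pole (s+4): 4 + j200 → |·| = √(4²+200²) = √40016 ≈ 200.04, ∠ = arctan(200/4) ≈ 88.85°
pole (s+2000): 2000 + j200 → |·| = √(2000²+200²) = √4040000 ≈ 2010, ∠ = arctan(200/2000) ≈ 5.71°
|H| = 500 · 2.0555e+05 / 4.0208e+05 ≈ 255.61
Gain = 20 log₁₀(255.61) ≈ 48.15 dB
∠H = 94.18° − 94.56° = -0.38°

At s = jω = j1168:
zero (s+25): 25 + j1168 → |·| = √(25²+1168²) = √1364849 ≈ 1168.3, ∠ = arctan(1168/25) ≈ 88.77°
zero (s+1000): 1000 + j1168 → |·| = √(1000²+1168²) = √2364224 ≈ 1537.6, ∠ = arctan(1168/1000) ≈ 49.43°
pole (s+4): 4 + j1168 → |·| = √(4²+1168²) = √1364240 ≈ 1168, ∠ = arctan(1168/4) ≈ 89.80°
pole (s+2000): 2000 + j1168 → |·| = √(2000²+1168²) = √5364224 ≈ 2316.1, ∠ = arctan(1168/2000) ≈ 30.28°
|H| = 500 · 1.7964e+06 / 2.7052e+06 ≈ 332.03
Gain = 20 log₁₀(332.03) ≈ 50.42 dB
∠H = 138.20° − 120.08° = 18.12°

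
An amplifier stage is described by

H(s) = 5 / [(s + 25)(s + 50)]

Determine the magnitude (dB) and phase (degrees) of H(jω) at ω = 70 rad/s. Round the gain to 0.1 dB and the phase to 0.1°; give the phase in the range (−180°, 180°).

At s = jω = j70:
pole (s+25): 25 + j70 → |·| = √(25²+70²) = √5525 ≈ 74.33, ∠ = arctan(70/25) ≈ 70.35°
pole (s+50): 50 + j70 → |·| = √(50²+70²) = √7400 ≈ 86.023, ∠ = arctan(70/50) ≈ 54.46°
|H| = 5 / 6394.1 ≈ 0.00078197
Gain = 20 log₁₀(0.00078197) ≈ -62.14 dB
∠H = 0.00° − 124.81° = -124.81°

-62.1 dB, -124.8°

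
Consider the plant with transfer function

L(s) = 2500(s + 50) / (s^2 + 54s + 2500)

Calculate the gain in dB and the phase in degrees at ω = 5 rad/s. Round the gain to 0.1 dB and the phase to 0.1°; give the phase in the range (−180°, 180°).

At s = jω = j5:
zero (s+50): 50 + j5 → |·| = √(50²+5²) = √2525 ≈ 50.249, ∠ = arctan(5/50) ≈ 5.71°
quadratic: (j5)² + 54·j5 + 2500 = 2475 + j270 → |·| ≈ 2489.7, ∠ ≈ 6.23°
|L| = 2500 · 50.249 / 2489.7 ≈ 50.457
Gain = 20 log₁₀(50.457) ≈ 34.06 dB
∠L = 5.71° − 6.23° = -0.52°

34.1 dB, -0.5°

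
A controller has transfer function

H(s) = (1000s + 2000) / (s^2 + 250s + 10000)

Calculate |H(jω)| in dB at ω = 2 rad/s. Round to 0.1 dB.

-11.0 dB

Substitute s = j2:
Numerator: 1000(j2) + 2000 = 2000 + j2000
Denominator: (j2)^2 + 250(j2) + 10000 = 9996 + j500
|N| = √(2000² + 2000²) ≈ 2828.4, ∠N ≈ 45.00°
|D| = √(9996² + 500²) ≈ 10008, ∠D ≈ 2.86°
|H| = 2828.4 / 10008 ≈ 0.28261
Gain = 20 log₁₀(0.28261) ≈ -10.98 dB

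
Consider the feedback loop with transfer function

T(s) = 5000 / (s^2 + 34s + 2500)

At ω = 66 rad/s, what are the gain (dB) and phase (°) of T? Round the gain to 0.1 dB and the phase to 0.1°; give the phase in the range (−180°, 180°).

At s = jω = j66:
quadratic: (j66)² + 34·j66 + 2500 = -1856 + j2244 → |·| ≈ 2912.1, ∠ ≈ 129.59°
|T| = 5000 / 2912.1 ≈ 1.717
Gain = 20 log₁₀(1.717) ≈ 4.70 dB
∠T = 0.00° − 129.59° = -129.59°

4.7 dB, -129.6°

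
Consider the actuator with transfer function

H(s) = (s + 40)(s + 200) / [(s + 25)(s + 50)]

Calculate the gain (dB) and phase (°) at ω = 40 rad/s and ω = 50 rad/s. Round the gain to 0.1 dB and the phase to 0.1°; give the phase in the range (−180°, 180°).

ω = 40: 11.6 dB, -40.3°; ω = 50: 10.5 dB, -43.1°

At s = jω = j40:
zero (s+40): 40 + j40 → |·| = √(40²+40²) = √3200 ≈ 56.569, ∠ = arctan(40/40) ≈ 45.00°
zero (s+200): 200 + j40 → |·| = √(200²+40²) = √41600 ≈ 203.96, ∠ = arctan(40/200) ≈ 11.31°
pole (s+25): 25 + j40 → |·| = √(25²+40²) = √2225 ≈ 47.17, ∠ = arctan(40/25) ≈ 57.99°
pole (s+50): 50 + j40 → |·| = √(50²+40²) = √4100 ≈ 64.031, ∠ = arctan(40/50) ≈ 38.66°
|H| = 1 · 11538 / 3020.3 ≈ 3.8202
Gain = 20 log₁₀(3.8202) ≈ 11.64 dB
∠H = 56.31° − 96.65° = -40.34°

At s = jω = j50:
zero (s+40): 40 + j50 → |·| = √(40²+50²) = √4100 ≈ 64.031, ∠ = arctan(50/40) ≈ 51.34°
zero (s+200): 200 + j50 → |·| = √(200²+50²) = √42500 ≈ 206.16, ∠ = arctan(50/200) ≈ 14.04°
pole (s+25): 25 + j50 → |·| = √(25²+50²) = √3125 ≈ 55.902, ∠ = arctan(50/25) ≈ 63.43°
pole (s+50): 50 + j50 → |·| = √(50²+50²) = √5000 ≈ 70.711, ∠ = arctan(50/50) ≈ 45.00°
|H| = 1 · 13201 / 3952.9 ≈ 3.3396
Gain = 20 log₁₀(3.3396) ≈ 10.47 dB
∠H = 65.38° − 108.43° = -43.05°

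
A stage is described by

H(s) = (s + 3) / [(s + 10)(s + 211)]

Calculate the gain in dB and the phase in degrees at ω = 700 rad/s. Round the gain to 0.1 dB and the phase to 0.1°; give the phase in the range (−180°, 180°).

-57.3 dB, -72.7°

At s = jω = j700:
zero (s+3): 3 + j700 → |·| = √(3²+700²) = √490009 ≈ 700.01, ∠ = arctan(700/3) ≈ 89.75°
pole (s+10): 10 + j700 → |·| = √(10²+700²) = √490100 ≈ 700.07, ∠ = arctan(700/10) ≈ 89.18°
pole (s+211): 211 + j700 → |·| = √(211²+700²) = √534521 ≈ 731.11, ∠ = arctan(700/211) ≈ 73.23°
|H| = 1 · 700.01 / 5.1183e+05 ≈ 0.0013677
Gain = 20 log₁₀(0.0013677) ≈ -57.28 dB
∠H = 89.75° − 162.41° = -72.66°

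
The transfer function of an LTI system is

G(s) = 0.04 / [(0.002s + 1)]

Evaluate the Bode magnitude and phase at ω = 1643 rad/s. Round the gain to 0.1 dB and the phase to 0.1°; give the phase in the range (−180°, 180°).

At ω = 1643 rad/s:
pole (1 + j1643·0.002) = 1 + j3.286 → |·| ≈ 3.4348, ∠ ≈ 73.07°
|G| = 0.04 · 1 / (3.4348) ≈ 0.011646
Gain = 20 log₁₀(0.011646) ≈ -38.68 dB
∠G = (0°) − (73.07°) = -73.07°

-38.7 dB, -73.1°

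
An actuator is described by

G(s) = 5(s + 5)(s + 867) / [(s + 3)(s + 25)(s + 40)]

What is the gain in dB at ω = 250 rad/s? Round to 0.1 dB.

-23.0 dB

At s = jω = j250:
zero (s+5): 5 + j250 → |·| = √(5²+250²) = √62525 ≈ 250.05, ∠ = arctan(250/5) ≈ 88.85°
zero (s+867): 867 + j250 → |·| = √(867²+250²) = √814189 ≈ 902.32, ∠ = arctan(250/867) ≈ 16.08°
pole (s+3): 3 + j250 → |·| = √(3²+250²) = √62509 ≈ 250.02, ∠ = arctan(250/3) ≈ 89.31°
pole (s+25): 25 + j250 → |·| = √(25²+250²) = √63125 ≈ 251.25, ∠ = arctan(250/25) ≈ 84.29°
pole (s+40): 40 + j250 → |·| = √(40²+250²) = √64100 ≈ 253.18, ∠ = arctan(250/40) ≈ 80.91°
|G| = 5 · 2.2563e+05 / 1.5904e+07 ≈ 0.070935
Gain = 20 log₁₀(0.070935) ≈ -22.98 dB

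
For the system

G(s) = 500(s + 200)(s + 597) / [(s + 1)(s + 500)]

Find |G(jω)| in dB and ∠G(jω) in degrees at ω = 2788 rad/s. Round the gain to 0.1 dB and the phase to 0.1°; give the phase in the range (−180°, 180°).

At s = jω = j2788:
zero (s+200): 200 + j2788 → |·| = √(200²+2788²) = √7812944 ≈ 2795.2, ∠ = arctan(2788/200) ≈ 85.90°
zero (s+597): 597 + j2788 → |·| = √(597²+2788²) = √8129353 ≈ 2851.2, ∠ = arctan(2788/597) ≈ 77.91°
pole (s+1): 1 + j2788 → |·| = √(1²+2788²) = √7772945 ≈ 2788, ∠ = arctan(2788/1) ≈ 89.98°
pole (s+500): 500 + j2788 → |·| = √(500²+2788²) = √8022944 ≈ 2832.5, ∠ = arctan(2788/500) ≈ 79.83°
|G| = 500 · 7.9697e+06 / 7.897e+06 ≈ 504.6
Gain = 20 log₁₀(504.6) ≈ 54.06 dB
∠G = 163.81° − 169.81° = -6.00°

54.1 dB, -6.0°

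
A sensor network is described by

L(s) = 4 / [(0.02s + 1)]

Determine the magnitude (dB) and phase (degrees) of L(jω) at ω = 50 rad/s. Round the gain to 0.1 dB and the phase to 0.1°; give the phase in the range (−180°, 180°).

9.0 dB, -45.0°

At ω = 50 rad/s:
pole (1 + j50·0.02) = 1 + j1 → |·| ≈ 1.4142, ∠ ≈ 45.00°
|L| = 4 · 1 / (1.4142) ≈ 2.8285
Gain = 20 log₁₀(2.8285) ≈ 9.03 dB
∠L = (0°) − (45.00°) = -45.00°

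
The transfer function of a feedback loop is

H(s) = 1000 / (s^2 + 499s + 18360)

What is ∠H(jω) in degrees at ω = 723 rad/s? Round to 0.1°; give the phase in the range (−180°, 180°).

Substitute s = j723:
Numerator: 1000 = 1000 + j0
Denominator: (j723)^2 + 499(j723) + 18360 = -504369 + j360777
|N| = √(1000² + 0²) ≈ 1000, ∠N ≈ 0.00°
|D| = √(504369² + 360777²) ≈ 6.2012e+05, ∠D ≈ 144.42°
∠H = 0.00° − 144.42° = -144.42°

-144.4°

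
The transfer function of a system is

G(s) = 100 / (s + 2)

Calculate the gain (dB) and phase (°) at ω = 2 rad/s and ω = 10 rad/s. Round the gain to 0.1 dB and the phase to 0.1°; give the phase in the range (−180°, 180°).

ω = 2: 31.0 dB, -45.0°; ω = 10: 19.8 dB, -78.7°

At s = jω = j2:
pole (s+2): 2 + j2 → |·| = √(2²+2²) = √8 ≈ 2.8284, ∠ = arctan(2/2) ≈ 45.00°
|G| = 100 / 2.8284 ≈ 35.356
Gain = 20 log₁₀(35.356) ≈ 30.97 dB
∠G = 0.00° − 45.00° = -45.00°

At s = jω = j10:
pole (s+2): 2 + j10 → |·| = √(2²+10²) = √104 ≈ 10.198, ∠ = arctan(10/2) ≈ 78.69°
|G| = 100 / 10.198 ≈ 9.8058
Gain = 20 log₁₀(9.8058) ≈ 19.83 dB
∠G = 0.00° − 78.69° = -78.69°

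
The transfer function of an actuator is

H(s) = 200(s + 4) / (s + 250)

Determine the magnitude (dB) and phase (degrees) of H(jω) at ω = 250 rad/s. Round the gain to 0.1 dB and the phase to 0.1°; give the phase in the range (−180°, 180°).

At s = jω = j250:
zero (s+4): 4 + j250 → |·| = √(4²+250²) = √62516 ≈ 250.03, ∠ = arctan(250/4) ≈ 89.08°
pole (s+250): 250 + j250 → |·| = √(250²+250²) = √125000 ≈ 353.55, ∠ = arctan(250/250) ≈ 45.00°
|H| = 200 · 250.03 / 353.55 ≈ 141.44
Gain = 20 log₁₀(141.44) ≈ 43.01 dB
∠H = 89.08° − 45.00° = 44.08°

43.0 dB, 44.1°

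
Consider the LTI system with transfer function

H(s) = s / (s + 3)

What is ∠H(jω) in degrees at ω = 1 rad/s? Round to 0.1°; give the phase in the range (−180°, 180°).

At s = jω = j1:
zero at origin: s = j1 → |·| = 1, ∠ = 90.00°
pole (s+3): 3 + j1 → |·| = √(3²+1²) = √10 ≈ 3.1623, ∠ = arctan(1/3) ≈ 18.43°
∠H = 90.00° − 18.43° = 71.57°

71.6°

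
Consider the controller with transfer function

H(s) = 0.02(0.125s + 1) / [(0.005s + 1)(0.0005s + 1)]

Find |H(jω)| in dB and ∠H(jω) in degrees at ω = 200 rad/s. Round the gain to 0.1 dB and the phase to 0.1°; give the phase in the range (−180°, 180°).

At ω = 200 rad/s:
zero (1 + j200·0.125) = 1 + j25 → |·| ≈ 25.02, ∠ ≈ 87.71°
pole (1 + j200·0.005) = 1 + j1 → |·| ≈ 1.4142, ∠ ≈ 45.00°
pole (1 + j200·0.0005) = 1 + j0.1 → |·| ≈ 1.005, ∠ ≈ 5.71°
|H| = 0.02 · 25.02 / (1.4142 · 1.005) ≈ 0.35208
Gain = 20 log₁₀(0.35208) ≈ -9.07 dB
∠H = (87.71°) − (45.00° + 5.71°) = 37.00°

-9.1 dB, 37.0°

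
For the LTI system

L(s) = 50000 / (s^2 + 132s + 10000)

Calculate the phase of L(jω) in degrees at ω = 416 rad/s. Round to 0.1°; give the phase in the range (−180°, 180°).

-161.4°

At s = jω = j416:
quadratic: (j416)² + 132·j416 + 10000 = -163056 + j54912 → |·| ≈ 1.7205e+05, ∠ ≈ 161.39°
∠L = 0.00° − 161.39° = -161.39°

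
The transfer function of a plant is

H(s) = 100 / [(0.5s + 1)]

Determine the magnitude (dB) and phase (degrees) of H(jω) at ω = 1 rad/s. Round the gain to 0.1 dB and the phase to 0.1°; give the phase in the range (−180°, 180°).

At ω = 1 rad/s:
pole (1 + j1·0.5) = 1 + j0.5 → |·| ≈ 1.118, ∠ ≈ 26.57°
|H| = 100 · 1 / (1.118) ≈ 89.445
Gain = 20 log₁₀(89.445) ≈ 39.03 dB
∠H = (0°) − (26.57°) = -26.57°

39.0 dB, -26.6°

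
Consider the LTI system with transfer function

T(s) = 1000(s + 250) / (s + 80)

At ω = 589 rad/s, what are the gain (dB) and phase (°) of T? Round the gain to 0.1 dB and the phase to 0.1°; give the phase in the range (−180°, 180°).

60.6 dB, -15.3°

At s = jω = j589:
zero (s+250): 250 + j589 → |·| = √(250²+589²) = √409421 ≈ 639.86, ∠ = arctan(589/250) ≈ 67.00°
pole (s+80): 80 + j589 → |·| = √(80²+589²) = √353321 ≈ 594.41, ∠ = arctan(589/80) ≈ 82.27°
|T| = 1000 · 639.86 / 594.41 ≈ 1076.5
Gain = 20 log₁₀(1076.5) ≈ 60.64 dB
∠T = 67.00° − 82.27° = -15.27°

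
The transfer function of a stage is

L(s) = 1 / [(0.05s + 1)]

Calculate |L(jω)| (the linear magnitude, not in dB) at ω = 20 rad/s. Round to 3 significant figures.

0.707

At ω = 20 rad/s:
pole (1 + j20·0.05) = 1 + j1 → |·| ≈ 1.4142, ∠ ≈ 45.00°
|L| = 1 · 1 / (1.4142) ≈ 0.70711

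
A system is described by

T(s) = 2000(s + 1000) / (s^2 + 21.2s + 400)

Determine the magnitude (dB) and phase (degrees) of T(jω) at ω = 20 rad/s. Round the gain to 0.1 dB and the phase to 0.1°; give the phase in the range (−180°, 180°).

73.5 dB, -88.9°

At s = jω = j20:
zero (s+1000): 1000 + j20 → |·| = √(1000²+20²) = √1000400 ≈ 1000.2, ∠ = arctan(20/1000) ≈ 1.15°
quadratic: (j20)² + 21.2·j20 + 400 = 0 + j424 → |·| ≈ 424, ∠ ≈ 90.00°
|T| = 2000 · 1000.2 / 424 ≈ 4717.9
Gain = 20 log₁₀(4717.9) ≈ 73.47 dB
∠T = 1.15° − 90.00° = -88.85°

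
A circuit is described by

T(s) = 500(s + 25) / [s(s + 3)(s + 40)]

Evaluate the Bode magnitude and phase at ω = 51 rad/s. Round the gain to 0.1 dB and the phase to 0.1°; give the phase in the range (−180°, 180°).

-15.5 dB, -164.6°

At s = jω = j51:
zero (s+25): 25 + j51 → |·| = √(25²+51²) = √3226 ≈ 56.798, ∠ = arctan(51/25) ≈ 63.89°
pole (s+3): 3 + j51 → |·| = √(3²+51²) = √2610 ≈ 51.088, ∠ = arctan(51/3) ≈ 86.63°
pole (s+40): 40 + j51 → |·| = √(40²+51²) = √4201 ≈ 64.815, ∠ = arctan(51/40) ≈ 51.89°
pole at origin: |s| = 51, ∠ = 90.00° (in denominator)
|T| = 500 · 56.798 / 1.6887e+05 ≈ 0.16817
Gain = 20 log₁₀(0.16817) ≈ -15.49 dB
∠T = 63.89° − 228.52° = -164.63°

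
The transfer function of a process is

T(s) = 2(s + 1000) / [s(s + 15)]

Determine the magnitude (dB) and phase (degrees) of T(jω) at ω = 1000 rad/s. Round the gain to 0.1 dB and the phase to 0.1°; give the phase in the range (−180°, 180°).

At s = jω = j1000:
zero (s+1000): 1000 + j1000 → |·| = √(1000²+1000²) = √2000000 ≈ 1414.2, ∠ = arctan(1000/1000) ≈ 45.00°
pole (s+15): 15 + j1000 → |·| = √(15²+1000²) = √1000225 ≈ 1000.1, ∠ = arctan(1000/15) ≈ 89.14°
pole at origin: |s| = 1000, ∠ = 90.00° (in denominator)
|T| = 2 · 1414.2 / 1.0001e+06 ≈ 0.0028281
Gain = 20 log₁₀(0.0028281) ≈ -50.97 dB
∠T = 45.00° − 179.14° = -134.14°

-51.0 dB, -134.1°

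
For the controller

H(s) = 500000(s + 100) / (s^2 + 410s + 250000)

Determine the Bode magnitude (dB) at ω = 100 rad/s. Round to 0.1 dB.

49.3 dB

At s = jω = j100:
zero (s+100): 100 + j100 → |·| = √(100²+100²) = √20000 ≈ 141.42, ∠ = arctan(100/100) ≈ 45.00°
quadratic: (j100)² + 410·j100 + 250000 = 240000 + j41000 → |·| ≈ 2.4348e+05, ∠ ≈ 9.69°
|H| = 500000 · 141.42 / 2.4348e+05 ≈ 290.41
Gain = 20 log₁₀(290.41) ≈ 49.26 dB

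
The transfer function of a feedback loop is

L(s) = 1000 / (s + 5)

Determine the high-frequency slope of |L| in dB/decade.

Each pole contributes −20 dB/decade at high frequency; each zero contributes +20 dB/decade.
Net: 0 zero(s) − 1 pole(s) → -20 dB/decade.

-20 dB/decade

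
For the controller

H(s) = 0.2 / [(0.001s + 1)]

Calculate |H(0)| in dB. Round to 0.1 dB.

H(0) = 0.2 · 1 / 1 = 0.2
20 log₁₀(0.2) ≈ -13.98 dB

-14.0 dB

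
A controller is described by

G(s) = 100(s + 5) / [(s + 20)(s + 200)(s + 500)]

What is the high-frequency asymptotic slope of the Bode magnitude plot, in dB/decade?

Each pole contributes −20 dB/decade at high frequency; each zero contributes +20 dB/decade.
Net: 1 zero(s) − 3 pole(s) → -40 dB/decade.

-40 dB/decade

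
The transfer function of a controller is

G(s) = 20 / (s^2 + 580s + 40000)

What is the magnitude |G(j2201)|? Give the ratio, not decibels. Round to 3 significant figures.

4.02e-06

Substitute s = j2201:
Numerator: 20 = 20 + j0
Denominator: (j2201)^2 + 580(j2201) + 40000 = -4804401 + j1276580
|N| = √(20² + 0²) ≈ 20, ∠N ≈ 0.00°
|D| = √(4804401² + 1276580²) ≈ 4.9711e+06, ∠D ≈ 165.12°
|G| = 20 / 4.9711e+06 ≈ 4.0233e-06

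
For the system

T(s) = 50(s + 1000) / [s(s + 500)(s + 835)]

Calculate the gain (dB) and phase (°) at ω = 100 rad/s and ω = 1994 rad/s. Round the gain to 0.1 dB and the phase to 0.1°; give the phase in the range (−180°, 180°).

ω = 100: -58.6 dB, -102.4°; ω = 1994: -98.0 dB, -169.8°

At s = jω = j100:
zero (s+1000): 1000 + j100 → |·| = √(1000²+100²) = √1010000 ≈ 1005, ∠ = arctan(100/1000) ≈ 5.71°
pole (s+500): 500 + j100 → |·| = √(500²+100²) = √260000 ≈ 509.9, ∠ = arctan(100/500) ≈ 11.31°
pole (s+835): 835 + j100 → |·| = √(835²+100²) = √707225 ≈ 840.97, ∠ = arctan(100/835) ≈ 6.83°
pole at origin: |s| = 100, ∠ = 90.00° (in denominator)
|T| = 50 · 1005 / 4.2881e+07 ≈ 0.0011718
Gain = 20 log₁₀(0.0011718) ≈ -58.62 dB
∠T = 5.71° − 108.14° = -102.43°

At s = jω = j1994:
zero (s+1000): 1000 + j1994 → |·| = √(1000²+1994²) = √4976036 ≈ 2230.7, ∠ = arctan(1994/1000) ≈ 63.37°
pole (s+500): 500 + j1994 → |·| = √(500²+1994²) = √4226036 ≈ 2055.7, ∠ = arctan(1994/500) ≈ 75.92°
pole (s+835): 835 + j1994 → |·| = √(835²+1994²) = √4673261 ≈ 2161.8, ∠ = arctan(1994/835) ≈ 67.28°
pole at origin: |s| = 1994, ∠ = 90.00° (in denominator)
|T| = 50 · 2230.7 / 8.8614e+09 ≈ 1.2587e-05
Gain = 20 log₁₀(1.2587e-05) ≈ -98.00 dB
∠T = 63.37° − 233.20° = -169.83°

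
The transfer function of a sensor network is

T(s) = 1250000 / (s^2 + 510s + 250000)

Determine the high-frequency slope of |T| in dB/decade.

-40 dB/decade

Each pole contributes −20 dB/decade at high frequency; each zero contributes +20 dB/decade.
Net: 0 zero(s) − 2 pole(s) → -40 dB/decade.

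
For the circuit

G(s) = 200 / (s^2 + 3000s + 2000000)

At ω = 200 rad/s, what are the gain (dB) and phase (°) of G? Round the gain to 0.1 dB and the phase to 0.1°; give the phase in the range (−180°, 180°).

-80.2 dB, -17.0°

Substitute s = j200:
Numerator: 200 = 200 + j0
Denominator: (j200)^2 + 3000(j200) + 2000000 = 1960000 + j600000
|N| = √(200² + 0²) ≈ 200, ∠N ≈ 0.00°
|D| = √(1960000² + 600000²) ≈ 2.0498e+06, ∠D ≈ 17.02°
|G| = 200 / 2.0498e+06 ≈ 9.757e-05
Gain = 20 log₁₀(9.757e-05) ≈ -80.21 dB
∠G = 0.00° − 17.02° = -17.02°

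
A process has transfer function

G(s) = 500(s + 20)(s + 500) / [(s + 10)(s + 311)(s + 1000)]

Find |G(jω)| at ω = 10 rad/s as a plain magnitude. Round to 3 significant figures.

1.27

At s = jω = j10:
zero (s+20): 20 + j10 → |·| = √(20²+10²) = √500 ≈ 22.361, ∠ = arctan(10/20) ≈ 26.57°
zero (s+500): 500 + j10 → |·| = √(500²+10²) = √250100 ≈ 500.1, ∠ = arctan(10/500) ≈ 1.15°
pole (s+10): 10 + j10 → |·| = √(10²+10²) = √200 ≈ 14.142, ∠ = arctan(10/10) ≈ 45.00°
pole (s+311): 311 + j10 → |·| = √(311²+10²) = √96821 ≈ 311.16, ∠ = arctan(10/311) ≈ 1.84°
pole (s+1000): 1000 + j10 → |·| = √(1000²+10²) = √1000100 ≈ 1000, ∠ = arctan(10/1000) ≈ 0.57°
|G| = 500 · 11183 / 4.4004e+06 ≈ 1.2707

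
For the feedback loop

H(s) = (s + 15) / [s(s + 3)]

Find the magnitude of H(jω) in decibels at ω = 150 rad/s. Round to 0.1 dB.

-43.5 dB

At s = jω = j150:
zero (s+15): 15 + j150 → |·| = √(15²+150²) = √22725 ≈ 150.75, ∠ = arctan(150/15) ≈ 84.29°
pole (s+3): 3 + j150 → |·| = √(3²+150²) = √22509 ≈ 150.03, ∠ = arctan(150/3) ≈ 88.85°
pole at origin: |s| = 150, ∠ = 90.00° (in denominator)
|H| = 1 · 150.75 / 22504 ≈ 0.0066988
Gain = 20 log₁₀(0.0066988) ≈ -43.48 dB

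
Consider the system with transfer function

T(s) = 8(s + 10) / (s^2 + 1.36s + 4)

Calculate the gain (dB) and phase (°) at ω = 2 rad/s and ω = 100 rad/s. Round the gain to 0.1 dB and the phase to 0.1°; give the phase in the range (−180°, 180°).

ω = 2: 29.5 dB, -78.7°; ω = 100: -21.9 dB, -94.9°

At s = jω = j2:
zero (s+10): 10 + j2 → |·| = √(10²+2²) = √104 ≈ 10.198, ∠ = arctan(2/10) ≈ 11.31°
quadratic: (j2)² + 1.36·j2 + 4 = 0 + j2.72 → |·| ≈ 2.72, ∠ ≈ 90.00°
|T| = 8 · 10.198 / 2.72 ≈ 29.994
Gain = 20 log₁₀(29.994) ≈ 29.54 dB
∠T = 11.31° − 90.00° = -78.69°

At s = jω = j100:
zero (s+10): 10 + j100 → |·| = √(10²+100²) = √10100 ≈ 100.5, ∠ = arctan(100/10) ≈ 84.29°
quadratic: (j100)² + 1.36·j100 + 4 = -9996 + j136 → |·| ≈ 9996.9, ∠ ≈ 179.22°
|T| = 8 · 100.5 / 9996.9 ≈ 0.080425
Gain = 20 log₁₀(0.080425) ≈ -21.89 dB
∠T = 84.29° − 179.22° = -94.93°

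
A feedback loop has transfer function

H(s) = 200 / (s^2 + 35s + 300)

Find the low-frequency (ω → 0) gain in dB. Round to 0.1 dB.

H(0) = 200 / 300 ≈ 0.66667
20 log₁₀(0.66667) ≈ -3.52 dB

-3.5 dB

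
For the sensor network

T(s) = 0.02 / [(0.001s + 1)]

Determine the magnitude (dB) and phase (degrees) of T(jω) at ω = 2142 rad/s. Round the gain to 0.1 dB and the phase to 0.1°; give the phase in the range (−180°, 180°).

-41.5 dB, -65.0°

At ω = 2142 rad/s:
pole (1 + j2142·0.001) = 1 + j2.142 → |·| ≈ 2.3639, ∠ ≈ 64.97°
|T| = 0.02 · 1 / (2.3639) ≈ 0.0084606
Gain = 20 log₁₀(0.0084606) ≈ -41.45 dB
∠T = (0°) − (64.97°) = -64.97°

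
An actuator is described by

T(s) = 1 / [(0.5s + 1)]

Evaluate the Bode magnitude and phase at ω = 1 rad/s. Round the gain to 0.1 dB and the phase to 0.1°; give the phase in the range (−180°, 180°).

-1.0 dB, -26.6°

At ω = 1 rad/s:
pole (1 + j1·0.5) = 1 + j0.5 → |·| ≈ 1.118, ∠ ≈ 26.57°
|T| = 1 · 1 / (1.118) ≈ 0.89445
Gain = 20 log₁₀(0.89445) ≈ -0.97 dB
∠T = (0°) − (26.57°) = -26.57°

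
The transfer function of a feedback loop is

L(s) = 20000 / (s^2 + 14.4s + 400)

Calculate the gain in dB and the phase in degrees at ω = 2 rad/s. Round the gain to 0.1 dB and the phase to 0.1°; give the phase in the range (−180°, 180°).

At s = jω = j2:
quadratic: (j2)² + 14.4·j2 + 400 = 396 + j28.8 → |·| ≈ 397.05, ∠ ≈ 4.16°
|L| = 20000 / 397.05 ≈ 50.371
Gain = 20 log₁₀(50.371) ≈ 34.04 dB
∠L = 0.00° − 4.16° = -4.16°

34.0 dB, -4.2°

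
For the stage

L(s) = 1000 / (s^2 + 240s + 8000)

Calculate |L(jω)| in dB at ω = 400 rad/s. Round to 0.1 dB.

-45.1 dB

Substitute s = j400:
Numerator: 1000 = 1000 + j0
Denominator: (j400)^2 + 240(j400) + 8000 = -152000 + j96000
|N| = √(1000² + 0²) ≈ 1000, ∠N ≈ 0.00°
|D| = √(152000² + 96000²) ≈ 1.7978e+05, ∠D ≈ 147.72°
|L| = 1000 / 1.7978e+05 ≈ 0.0055624
Gain = 20 log₁₀(0.0055624) ≈ -45.09 dB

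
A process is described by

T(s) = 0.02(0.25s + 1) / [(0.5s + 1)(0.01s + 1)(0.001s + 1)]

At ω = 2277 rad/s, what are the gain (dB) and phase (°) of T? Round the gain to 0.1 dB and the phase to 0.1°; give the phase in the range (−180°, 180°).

-75.1 dB, -153.8°

At ω = 2277 rad/s:
zero (1 + j2277·0.25) = 1 + j569.25 → |·| ≈ 569.25, ∠ ≈ 89.90°
pole (1 + j2277·0.5) = 1 + j1138.5 → |·| ≈ 1138.5, ∠ ≈ 89.95°
pole (1 + j2277·0.01) = 1 + j22.77 → |·| ≈ 22.792, ∠ ≈ 87.49°
pole (1 + j2277·0.001) = 1 + j2.277 → |·| ≈ 2.4869, ∠ ≈ 66.29°
|T| = 0.02 · 569.25 / (1138.5 · 22.792 · 2.4869) ≈ 0.00017642
Gain = 20 log₁₀(0.00017642) ≈ -75.07 dB
∠T = (89.90°) − (89.95° + 87.49° + 66.29°) = -153.83°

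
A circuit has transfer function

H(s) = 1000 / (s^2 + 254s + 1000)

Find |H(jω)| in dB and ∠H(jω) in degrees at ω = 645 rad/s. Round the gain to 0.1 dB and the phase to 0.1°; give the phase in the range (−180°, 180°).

-53.0 dB, -158.5°

Substitute s = j645:
Numerator: 1000 = 1000 + j0
Denominator: (j645)^2 + 254(j645) + 1000 = -415025 + j163830
|N| = √(1000² + 0²) ≈ 1000, ∠N ≈ 0.00°
|D| = √(415025² + 163830²) ≈ 4.4619e+05, ∠D ≈ 158.46°
|H| = 1000 / 4.4619e+05 ≈ 0.0022412
Gain = 20 log₁₀(0.0022412) ≈ -52.99 dB
∠H = 0.00° − 158.46° = -158.46°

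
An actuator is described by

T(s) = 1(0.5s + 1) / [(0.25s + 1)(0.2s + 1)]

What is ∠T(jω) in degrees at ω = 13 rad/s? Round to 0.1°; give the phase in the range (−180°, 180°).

At ω = 13 rad/s:
zero (1 + j13·0.5) = 1 + j6.5 → |·| ≈ 6.5765, ∠ ≈ 81.25°
pole (1 + j13·0.25) = 1 + j3.25 → |·| ≈ 3.4004, ∠ ≈ 72.90°
pole (1 + j13·0.2) = 1 + j2.6 → |·| ≈ 2.7857, ∠ ≈ 68.96°
∠T = (81.25°) − (72.90° + 68.96°) = -60.61°

-60.6°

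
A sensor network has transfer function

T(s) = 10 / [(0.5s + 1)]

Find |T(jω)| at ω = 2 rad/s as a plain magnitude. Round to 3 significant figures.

At ω = 2 rad/s:
pole (1 + j2·0.5) = 1 + j1 → |·| ≈ 1.4142, ∠ ≈ 45.00°
|T| = 10 · 1 / (1.4142) ≈ 7.0711

7.07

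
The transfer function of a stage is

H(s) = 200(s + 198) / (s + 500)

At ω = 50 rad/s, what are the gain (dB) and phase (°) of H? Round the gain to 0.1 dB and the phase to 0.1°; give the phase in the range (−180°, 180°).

At s = jω = j50:
zero (s+198): 198 + j50 → |·| = √(198²+50²) = √41704 ≈ 204.22, ∠ = arctan(50/198) ≈ 14.17°
pole (s+500): 500 + j50 → |·| = √(500²+50²) = √252500 ≈ 502.49, ∠ = arctan(50/500) ≈ 5.71°
|H| = 200 · 204.22 / 502.49 ≈ 81.283
Gain = 20 log₁₀(81.283) ≈ 38.20 dB
∠H = 14.17° − 5.71° = 8.46°

38.2 dB, 8.5°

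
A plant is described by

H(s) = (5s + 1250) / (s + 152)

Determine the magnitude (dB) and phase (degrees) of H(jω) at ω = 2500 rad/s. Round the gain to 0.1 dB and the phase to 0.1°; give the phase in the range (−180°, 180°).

14.0 dB, -2.2°

Substitute s = j2500:
Numerator: 5(j2500) + 1250 = 1250 + j12500
Denominator: (j2500) + 152 = 152 + j2500
|N| = √(1250² + 12500²) ≈ 12562, ∠N ≈ 84.29°
|D| = √(152² + 2500²) ≈ 2504.6, ∠D ≈ 86.52°
|H| = 12562 / 2504.6 ≈ 5.0156
Gain = 20 log₁₀(5.0156) ≈ 14.01 dB
∠H = 84.29° − 86.52° = -2.23°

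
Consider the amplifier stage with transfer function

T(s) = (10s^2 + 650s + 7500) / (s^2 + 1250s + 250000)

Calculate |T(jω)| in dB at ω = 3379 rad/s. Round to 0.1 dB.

19.6 dB

Substitute s = j3379:
Numerator: 10(j3379)^2 + 650(j3379) + 7500 = -114168910 + j2196350
Denominator: (j3379)^2 + 1250(j3379) + 250000 = -11167641 + j4223750
|N| = √(114168910² + 2196350²) ≈ 1.1419e+08, ∠N ≈ 178.90°
|D| = √(11167641² + 4223750²) ≈ 1.194e+07, ∠D ≈ 159.28°
|T| = 1.1419e+08 / 1.194e+07 ≈ 9.5637
Gain = 20 log₁₀(9.5637) ≈ 19.61 dB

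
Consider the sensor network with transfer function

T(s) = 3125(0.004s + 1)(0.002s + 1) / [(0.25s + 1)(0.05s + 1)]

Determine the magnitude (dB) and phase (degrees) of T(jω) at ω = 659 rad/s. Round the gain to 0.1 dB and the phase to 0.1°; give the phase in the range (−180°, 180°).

8.6 dB, -55.9°

At ω = 659 rad/s:
zero (1 + j659·0.004) = 1 + j2.636 → |·| ≈ 2.8193, ∠ ≈ 69.23°
zero (1 + j659·0.002) = 1 + j1.318 → |·| ≈ 1.6544, ∠ ≈ 52.81°
pole (1 + j659·0.25) = 1 + j164.75 → |·| ≈ 164.75, ∠ ≈ 89.65°
pole (1 + j659·0.05) = 1 + j32.95 → |·| ≈ 32.965, ∠ ≈ 88.26°
|T| = 3125 · 2.8193 · 1.6544 / (164.75 · 32.965) ≈ 2.6838
Gain = 20 log₁₀(2.6838) ≈ 8.58 dB
∠T = (69.23° + 52.81°) − (89.65° + 88.26°) = -55.87°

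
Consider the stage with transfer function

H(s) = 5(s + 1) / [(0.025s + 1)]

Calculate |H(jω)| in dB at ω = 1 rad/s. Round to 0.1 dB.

17.0 dB

At ω = 1 rad/s:
zero (1 + j1·1) = 1 + j1 → |·| ≈ 1.4142, ∠ ≈ 45.00°
pole (1 + j1·0.025) = 1 + j0.025 → |·| ≈ 1.0003, ∠ ≈ 1.43°
|H| = 5 · 1.4142 / (1.0003) ≈ 7.0689
Gain = 20 log₁₀(7.0689) ≈ 16.99 dB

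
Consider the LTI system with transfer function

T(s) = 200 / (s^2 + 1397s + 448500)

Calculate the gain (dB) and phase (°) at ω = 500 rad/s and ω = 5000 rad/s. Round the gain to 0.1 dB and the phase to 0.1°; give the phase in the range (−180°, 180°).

ω = 500: -71.2 dB, -74.1°; ω = 5000: -102.1 dB, -164.1°

Substitute s = j500:
Numerator: 200 = 200 + j0
Denominator: (j500)^2 + 1397(j500) + 448500 = 198500 + j698500
|N| = √(200² + 0²) ≈ 200, ∠N ≈ 0.00°
|D| = √(198500² + 698500²) ≈ 7.2616e+05, ∠D ≈ 74.14°
|T| = 200 / 7.2616e+05 ≈ 0.00027542
Gain = 20 log₁₀(0.00027542) ≈ -71.20 dB
∠T = 0.00° − 74.14° = -74.14°

Substitute s = j5000:
Numerator: 200 = 200 + j0
Denominator: (j5000)^2 + 1397(j5000) + 448500 = -24551500 + j6985000
|N| = √(200² + 0²) ≈ 200, ∠N ≈ 0.00°
|D| = √(24551500² + 6985000²) ≈ 2.5526e+07, ∠D ≈ 164.12°
|T| = 200 / 2.5526e+07 ≈ 7.8351e-06
Gain = 20 log₁₀(7.8351e-06) ≈ -102.12 dB
∠T = 0.00° − 164.12° = -164.12°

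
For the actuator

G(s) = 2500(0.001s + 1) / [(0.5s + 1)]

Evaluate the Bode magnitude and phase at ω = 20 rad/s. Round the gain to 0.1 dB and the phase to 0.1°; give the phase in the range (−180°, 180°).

At ω = 20 rad/s:
zero (1 + j20·0.001) = 1 + j0.02 → |·| ≈ 1.0002, ∠ ≈ 1.15°
pole (1 + j20·0.5) = 1 + j10 → |·| ≈ 10.05, ∠ ≈ 84.29°
|G| = 2500 · 1.0002 / (10.05) ≈ 248.81
Gain = 20 log₁₀(248.81) ≈ 47.92 dB
∠G = (1.15°) − (84.29°) = -83.14°

47.9 dB, -83.1°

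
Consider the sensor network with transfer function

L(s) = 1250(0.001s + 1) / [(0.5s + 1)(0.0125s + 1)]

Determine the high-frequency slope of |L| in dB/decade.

-20 dB/decade

Each pole contributes −20 dB/decade at high frequency; each zero contributes +20 dB/decade.
Net: 1 zero(s) − 2 pole(s) → -20 dB/decade.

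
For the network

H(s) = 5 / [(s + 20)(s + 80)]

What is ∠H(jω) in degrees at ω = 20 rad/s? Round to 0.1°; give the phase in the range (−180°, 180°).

At s = jω = j20:
pole (s+20): 20 + j20 → |·| = √(20²+20²) = √800 ≈ 28.284, ∠ = arctan(20/20) ≈ 45.00°
pole (s+80): 80 + j20 → |·| = √(80²+20²) = √6800 ≈ 82.462, ∠ = arctan(20/80) ≈ 14.04°
∠H = 0.00° − 59.04° = -59.04°

-59.0°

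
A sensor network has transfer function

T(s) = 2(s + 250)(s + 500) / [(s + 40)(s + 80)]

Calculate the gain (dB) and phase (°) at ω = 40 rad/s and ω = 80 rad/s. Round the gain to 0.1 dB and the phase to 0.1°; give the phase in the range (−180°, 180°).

ω = 40: 34.0 dB, -57.9°; ω = 80: 28.4 dB, -81.6°

At s = jω = j40:
zero (s+250): 250 + j40 → |·| = √(250²+40²) = √64100 ≈ 253.18, ∠ = arctan(40/250) ≈ 9.09°
zero (s+500): 500 + j40 → |·| = √(500²+40²) = √251600 ≈ 501.6, ∠ = arctan(40/500) ≈ 4.57°
pole (s+40): 40 + j40 → |·| = √(40²+40²) = √3200 ≈ 56.569, ∠ = arctan(40/40) ≈ 45.00°
pole (s+80): 80 + j40 → |·| = √(80²+40²) = √8000 ≈ 89.443, ∠ = arctan(40/80) ≈ 26.57°
|T| = 2 · 1.27e+05 / 5059.7 ≈ 50.201
Gain = 20 log₁₀(50.201) ≈ 34.01 dB
∠T = 13.66° − 71.57° = -57.91°

At s = jω = j80:
zero (s+250): 250 + j80 → |·| = √(250²+80²) = √68900 ≈ 262.49, ∠ = arctan(80/250) ≈ 17.74°
zero (s+500): 500 + j80 → |·| = √(500²+80²) = √256400 ≈ 506.36, ∠ = arctan(80/500) ≈ 9.09°
pole (s+40): 40 + j80 → |·| = √(40²+80²) = √8000 ≈ 89.443, ∠ = arctan(80/40) ≈ 63.43°
pole (s+80): 80 + j80 → |·| = √(80²+80²) = √12800 ≈ 113.14, ∠ = arctan(80/80) ≈ 45.00°
|T| = 2 · 1.3291e+05 / 10120 ≈ 26.267
Gain = 20 log₁₀(26.267) ≈ 28.39 dB
∠T = 26.83° − 108.43° = -81.60°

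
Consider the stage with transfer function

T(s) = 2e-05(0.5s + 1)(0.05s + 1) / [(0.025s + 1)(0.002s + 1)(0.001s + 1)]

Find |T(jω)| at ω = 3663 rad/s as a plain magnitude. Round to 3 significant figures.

0.00261

At ω = 3663 rad/s:
zero (1 + j3663·0.5) = 1 + j1831.5 → |·| ≈ 1831.5, ∠ ≈ 89.97°
zero (1 + j3663·0.05) = 1 + j183.15 → |·| ≈ 183.15, ∠ ≈ 89.69°
pole (1 + j3663·0.025) = 1 + j91.575 → |·| ≈ 91.58, ∠ ≈ 89.37°
pole (1 + j3663·0.002) = 1 + j7.326 → |·| ≈ 7.3939, ∠ ≈ 82.23°
pole (1 + j3663·0.001) = 1 + j3.663 → |·| ≈ 3.797, ∠ ≈ 74.73°
|T| = 2e-05 · 1831.5 · 183.15 / (91.58 · 7.3939 · 3.797) ≈ 0.0026093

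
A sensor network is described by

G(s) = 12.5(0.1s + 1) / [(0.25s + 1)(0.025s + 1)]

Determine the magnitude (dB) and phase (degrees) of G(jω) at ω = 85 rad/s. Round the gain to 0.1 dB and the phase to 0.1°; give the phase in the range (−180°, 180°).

6.6 dB, -68.8°

At ω = 85 rad/s:
zero (1 + j85·0.1) = 1 + j8.5 → |·| ≈ 8.5586, ∠ ≈ 83.29°
pole (1 + j85·0.25) = 1 + j21.25 → |·| ≈ 21.274, ∠ ≈ 87.31°
pole (1 + j85·0.025) = 1 + j2.125 → |·| ≈ 2.3485, ∠ ≈ 64.80°
|G| = 12.5 · 8.5586 / (21.274 · 2.3485) ≈ 2.1413
Gain = 20 log₁₀(2.1413) ≈ 6.61 dB
∠G = (83.29°) − (87.31° + 64.80°) = -68.82°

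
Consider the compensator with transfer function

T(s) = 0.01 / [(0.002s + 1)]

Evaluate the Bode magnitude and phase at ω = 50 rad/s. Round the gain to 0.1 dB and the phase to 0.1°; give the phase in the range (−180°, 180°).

-40.0 dB, -5.7°

At ω = 50 rad/s:
pole (1 + j50·0.002) = 1 + j0.1 → |·| ≈ 1.005, ∠ ≈ 5.71°
|T| = 0.01 · 1 / (1.005) ≈ 0.0099502
Gain = 20 log₁₀(0.0099502) ≈ -40.04 dB
∠T = (0°) − (5.71°) = -5.71°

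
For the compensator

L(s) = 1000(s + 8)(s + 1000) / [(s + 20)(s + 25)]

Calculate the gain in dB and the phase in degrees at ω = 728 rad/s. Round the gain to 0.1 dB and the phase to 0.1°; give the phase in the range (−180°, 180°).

64.6 dB, -51.0°

At s = jω = j728:
zero (s+8): 8 + j728 → |·| = √(8²+728²) = √530048 ≈ 728.04, ∠ = arctan(728/8) ≈ 89.37°
zero (s+1000): 1000 + j728 → |·| = √(1000²+728²) = √1529984 ≈ 1236.9, ∠ = arctan(728/1000) ≈ 36.05°
pole (s+20): 20 + j728 → |·| = √(20²+728²) = √530384 ≈ 728.27, ∠ = arctan(728/20) ≈ 88.43°
pole (s+25): 25 + j728 → |·| = √(25²+728²) = √530609 ≈ 728.43, ∠ = arctan(728/25) ≈ 88.03°
|L| = 1000 · 9.0051e+05 / 5.3049e+05 ≈ 1697.5
Gain = 20 log₁₀(1697.5) ≈ 64.60 dB
∠L = 125.42° − 176.46° = -51.04°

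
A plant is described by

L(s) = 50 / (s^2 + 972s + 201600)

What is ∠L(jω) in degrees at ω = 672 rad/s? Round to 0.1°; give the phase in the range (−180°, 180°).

-110.9°

Substitute s = j672:
Numerator: 50 = 50 + j0
Denominator: (j672)^2 + 972(j672) + 201600 = -249984 + j653184
|N| = √(50² + 0²) ≈ 50, ∠N ≈ 0.00°
|D| = √(249984² + 653184²) ≈ 6.9939e+05, ∠D ≈ 110.94°
∠L = 0.00° − 110.94° = -110.94°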